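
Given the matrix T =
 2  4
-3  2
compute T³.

T² = [[-8, 16], [-12, -8]]
T³ = [[-64, 0], [0, -64]]

[[-64, 0], [0, -64]]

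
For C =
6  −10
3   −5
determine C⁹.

C² = C (a projection; rank 1, trace 1), so C⁹ = C.

[[6, −10], [3, −5]]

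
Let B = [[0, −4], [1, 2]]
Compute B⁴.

B² = [[−4, −8], [2, 0]]
B³ = [[−8, 0], [0, −8]]
B⁴ = [[0, 32], [−8, −16]]

[[0, 32], [−8, −16]]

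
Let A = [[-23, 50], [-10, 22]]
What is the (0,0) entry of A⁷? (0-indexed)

-11447

tr A = -1 and det A = -6, so the characteristic polynomial is λ² − (-1)λ + (-6) with roots -3 and 2.
Eigenvectors give P = [[5, -2], [2, -1]] with P⁻¹ = [[1, -2], [2, -5]], and A = P·diag(-3, 2)·P⁻¹.
Then A⁷ = P·diag(-2187, 128)·P⁻¹ = [[-10935, -256], [-4374, -128]] · [[1, -2], [2, -5]] = [[-11447, 23150], [-4630, 9388]].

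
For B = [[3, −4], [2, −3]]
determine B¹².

[[1, 0], [0, 1]]

B² = I (check: tr B = 0 and det B = −1), so B¹² = I since 12 is even.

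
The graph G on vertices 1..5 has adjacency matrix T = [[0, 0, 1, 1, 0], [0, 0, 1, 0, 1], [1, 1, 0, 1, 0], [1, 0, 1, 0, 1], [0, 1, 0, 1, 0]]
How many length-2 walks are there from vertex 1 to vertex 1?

The number of length-2 walks from vertex 1 to vertex 1 is entry (1,1) of T^2, where T is the adjacency matrix.
T^2 = [[2, 1, 1, 1, 1], [1, 2, 0, 2, 0], [1, 0, 3, 1, 2], [1, 2, 1, 3, 0], [1, 0, 2, 0, 2]]

2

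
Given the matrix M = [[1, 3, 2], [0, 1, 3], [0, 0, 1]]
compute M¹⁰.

M = I + N where N = [[0, 3, 2], [0, 0, 3], [0, 0, 0]] is strictly upper-triangular, so N³ = 0.
(I + N)¹⁰ = I + 10·N + 45·N² = [[1, 30, 425], [0, 1, 30], [0, 0, 1]].

[[1, 30, 425], [0, 1, 30], [0, 0, 1]]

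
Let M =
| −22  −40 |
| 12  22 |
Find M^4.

[[16, 0], [0, 16]]

tr M = 0 and det M = −4, so the characteristic polynomial is λ² − (0)λ + (−4) with roots 2 and −2.
Eigenvectors give P = [[−5, −2], [3, 1]] with P⁻¹ = [[1, 2], [−3, −5]], and M = P·diag(2, −2)·P⁻¹.
Then M^4 = P·diag(16, 16)·P⁻¹ = [[−80, −32], [48, 16]] · [[1, 2], [−3, −5]] = [[16, 0], [0, 16]].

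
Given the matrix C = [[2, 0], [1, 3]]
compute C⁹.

[[512, 0], [19171, 19683]]

tr C = 5 and det C = 6, so the characteristic polynomial is λ² − (5)λ + (6) with roots 2 and 3.
Eigenvectors give P = [[1, 0], [-1, -1]] with P⁻¹ = [[1, 0], [-1, -1]], and C = P·diag(2, 3)·P⁻¹.
Then C⁹ = P·diag(512, 19683)·P⁻¹ = [[512, 0], [-512, -19683]] · [[1, 0], [-1, -1]] = [[512, 0], [19171, 19683]].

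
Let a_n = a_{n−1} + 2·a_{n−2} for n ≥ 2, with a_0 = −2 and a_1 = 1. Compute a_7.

−41

With companion matrix B = [[1, 2], [1, 0]], [a_n, a_{n−1}]ᵀ = B·[a_{n−1}, a_{n−2}]ᵀ, so [a_7, a_6]ᵀ = B⁶·[a_1, a_0]ᵀ.
B⁶ = [[43, 42], [21, 22]], giving [a_7, a_6]ᵀ = [[−41], [−23]].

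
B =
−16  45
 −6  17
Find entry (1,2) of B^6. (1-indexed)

tr B = 1 and det B = −2, so the characteristic polynomial is λ² − (1)λ + (−2) with roots 2 and −1.
Eigenvectors give P = [[−5, −3], [−2, −1]] with P⁻¹ = [[1, −3], [−2, 5]], and B = P·diag(2, −1)·P⁻¹.
Then B^6 = P·diag(64, 1)·P⁻¹ = [[−320, −3], [−128, −1]] · [[1, −3], [−2, 5]] = [[−314, 945], [−126, 379]].

945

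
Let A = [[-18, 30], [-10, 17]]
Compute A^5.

tr A = -1 and det A = -6, so the characteristic polynomial is λ² − (-1)λ + (-6) with roots 2 and -3.
Eigenvectors give P = [[-3, -2], [-2, -1]] with P⁻¹ = [[1, -2], [-2, 3]], and A = P·diag(2, -3)·P⁻¹.
Then A^5 = P·diag(32, -243)·P⁻¹ = [[-96, 486], [-64, 243]] · [[1, -2], [-2, 3]] = [[-1068, 1650], [-550, 857]].

[[-1068, 1650], [-550, 857]]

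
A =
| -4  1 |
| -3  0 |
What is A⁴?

A² = [[13, -4], [12, -3]]
A³ = [[-40, 13], [-39, 12]]
A⁴ = [[121, -40], [120, -39]]

[[121, -40], [120, -39]]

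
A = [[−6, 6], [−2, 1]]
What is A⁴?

[[276, −390], [130, −179]]

tr A = −5 and det A = 6, so the characteristic polynomial is λ² − (−5)λ + (6) with roots −2 and −3.
Eigenvectors give P = [[−3, 2], [−2, 1]] with P⁻¹ = [[1, −2], [2, −3]], and A = P·diag(−2, −3)·P⁻¹.
Then A⁴ = P·diag(16, 81)·P⁻¹ = [[−48, 162], [−32, 81]] · [[1, −2], [2, −3]] = [[276, −390], [130, −179]].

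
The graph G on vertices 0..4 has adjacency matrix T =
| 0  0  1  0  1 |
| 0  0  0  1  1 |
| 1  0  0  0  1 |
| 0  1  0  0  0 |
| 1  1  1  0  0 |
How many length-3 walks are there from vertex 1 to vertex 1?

The number of length-3 walks from vertex 1 to vertex 1 is entry (1,1) of T³, where T is the adjacency matrix.
T² = [[2, 1, 1, 0, 1], [1, 2, 1, 0, 0], [1, 1, 2, 0, 1], [0, 0, 0, 1, 1], [1, 0, 1, 1, 3]]
T³ = [[2, 1, 3, 1, 4], [1, 0, 1, 2, 4], [3, 1, 2, 1, 4], [1, 2, 1, 0, 0], [4, 4, 4, 0, 2]]

0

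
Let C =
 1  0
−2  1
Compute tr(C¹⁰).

2

C = I + N where N = [[0, 0], [−2, 0]] is strictly lower-triangular, so N² = 0.
(I + N)¹⁰ = I + 10·N = [[1, 0], [−20, 1]].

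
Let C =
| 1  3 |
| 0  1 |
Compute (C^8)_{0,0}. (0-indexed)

1

C = I + N where N = [[0, 3], [0, 0]] is strictly upper-triangular, so N^2 = 0.
(I + N)^8 = I + 8·N = [[1, 24], [0, 1]].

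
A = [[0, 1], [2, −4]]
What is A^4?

A^2 = [[2, −4], [−8, 18]]
A^3 = [[−8, 18], [36, −80]]
A^4 = [[36, −80], [−160, 356]]

[[36, −80], [−160, 356]]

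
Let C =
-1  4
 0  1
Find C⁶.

C² = I (check: tr C = 0 and det C = -1), so C⁶ = I since 6 is even.

[[1, 0], [0, 1]]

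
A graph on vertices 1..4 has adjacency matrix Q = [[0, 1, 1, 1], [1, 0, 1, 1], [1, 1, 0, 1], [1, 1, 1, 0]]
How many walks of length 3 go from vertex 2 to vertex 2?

The number of length-3 walks from vertex 2 to vertex 2 is entry (2,2) of Q³, where Q is the adjacency matrix.
Q² = [[3, 2, 2, 2], [2, 3, 2, 2], [2, 2, 3, 2], [2, 2, 2, 3]]
Q³ = [[6, 7, 7, 7], [7, 6, 7, 7], [7, 7, 6, 7], [7, 7, 7, 6]]

6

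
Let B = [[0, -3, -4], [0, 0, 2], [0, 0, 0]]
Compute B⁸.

[[0, 0, 0], [0, 0, 0], [0, 0, 0]]

B is strictly triangular, hence nilpotent: B³ = 0, so B⁸ = 0.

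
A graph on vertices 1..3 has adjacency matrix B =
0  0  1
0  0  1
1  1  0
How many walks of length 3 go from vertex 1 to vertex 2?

The number of length-3 walks from vertex 1 to vertex 2 is entry (1,2) of B³, where B is the adjacency matrix.
B² = [[1, 1, 0], [1, 1, 0], [0, 0, 2]]
B³ = [[0, 0, 2], [0, 0, 2], [2, 2, 0]]

0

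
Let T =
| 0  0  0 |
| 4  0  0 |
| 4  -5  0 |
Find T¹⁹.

[[0, 0, 0], [0, 0, 0], [0, 0, 0]]

T is strictly triangular, hence nilpotent: T³ = 0, so T¹⁹ = 0.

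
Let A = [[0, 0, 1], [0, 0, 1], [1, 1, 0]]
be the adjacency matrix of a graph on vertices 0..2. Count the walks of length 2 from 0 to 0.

The number of length-2 walks from vertex 0 to vertex 0 is entry (0,0) of A^2, where A is the adjacency matrix.
A^2 = [[1, 1, 0], [1, 1, 0], [0, 0, 2]]

1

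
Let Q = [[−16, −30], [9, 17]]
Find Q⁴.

[[−74, −150], [45, 91]]

tr Q = 1 and det Q = −2, so the characteristic polynomial is λ² − (1)λ + (−2) with roots −1 and 2.
Eigenvectors give P = [[−2, −5], [1, 3]] with P⁻¹ = [[−3, −5], [1, 2]], and Q = P·diag(−1, 2)·P⁻¹.
Then Q⁴ = P·diag(1, 16)·P⁻¹ = [[−2, −80], [1, 48]] · [[−3, −5], [1, 2]] = [[−74, −150], [45, 91]].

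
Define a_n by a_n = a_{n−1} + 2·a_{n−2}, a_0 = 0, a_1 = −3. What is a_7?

With companion matrix A = [[1, 2], [1, 0]], [a_n, a_{n−1}]ᵀ = A·[a_{n−1}, a_{n−2}]ᵀ, so [a_7, a_6]ᵀ = A^6·[a_1, a_0]ᵀ.
A^6 = [[43, 42], [21, 22]], giving [a_7, a_6]ᵀ = [[−129], [−63]].

−129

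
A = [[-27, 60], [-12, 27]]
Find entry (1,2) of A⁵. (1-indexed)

tr A = 0 and det A = -9, so the characteristic polynomial is λ² − (0)λ + (-9) with roots 3 and -3.
Eigenvectors give P = [[2, 5], [1, 2]] with P⁻¹ = [[-2, 5], [1, -2]], and A = P·diag(3, -3)·P⁻¹.
Then A⁵ = P·diag(243, -243)·P⁻¹ = [[486, -1215], [243, -486]] · [[-2, 5], [1, -2]] = [[-2187, 4860], [-972, 2187]].

4860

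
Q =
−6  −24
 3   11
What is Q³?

[[−144, −456], [57, 179]]

tr Q = 5 and det Q = 6, so the characteristic polynomial is λ² − (5)λ + (6) with roots 2 and 3.
Eigenvectors give P = [[3, 8], [−1, −3]] with P⁻¹ = [[3, 8], [−1, −3]], and Q = P·diag(2, 3)·P⁻¹.
Then Q³ = P·diag(8, 27)·P⁻¹ = [[24, 216], [−8, −81]] · [[3, 8], [−1, −3]] = [[−144, −456], [57, 179]].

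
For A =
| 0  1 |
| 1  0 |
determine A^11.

[[0, 1], [1, 0]]

A² = I (check: tr A = 0 and det A = −1), so A^11 = A since 11 is odd.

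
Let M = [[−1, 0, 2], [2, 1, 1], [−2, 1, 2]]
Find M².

[[−3, 2, 2], [−2, 2, 7], [0, 3, 1]]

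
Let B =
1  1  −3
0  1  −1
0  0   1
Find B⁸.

[[1, 8, −52], [0, 1, −8], [0, 0, 1]]

B = I + N where N = [[0, 1, −3], [0, 0, −1], [0, 0, 0]] is strictly upper-triangular, so N³ = 0.
(I + N)⁸ = I + 8·N + 28·N² = [[1, 8, −52], [0, 1, −8], [0, 0, 1]].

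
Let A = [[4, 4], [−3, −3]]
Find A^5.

A² = A (a projection; rank 1, trace 1), so A^5 = A.

[[4, 4], [−3, −3]]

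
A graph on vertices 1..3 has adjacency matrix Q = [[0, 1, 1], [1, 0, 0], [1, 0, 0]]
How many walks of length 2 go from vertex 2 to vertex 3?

1

The number of length-2 walks from vertex 2 to vertex 3 is entry (2,3) of Q², where Q is the adjacency matrix.
Q² = [[2, 0, 0], [0, 1, 1], [0, 1, 1]]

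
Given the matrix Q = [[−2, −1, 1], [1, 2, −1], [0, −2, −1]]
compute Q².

[[3, −2, −2], [0, 5, 0], [−2, −2, 3]]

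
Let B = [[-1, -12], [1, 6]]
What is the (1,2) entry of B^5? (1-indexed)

tr B = 5 and det B = 6, so the characteristic polynomial is λ² − (5)λ + (6) with roots 3 and 2.
Eigenvectors give P = [[-3, 4], [1, -1]] with P⁻¹ = [[1, 4], [1, 3]], and B = P·diag(3, 2)·P⁻¹.
Then B^5 = P·diag(243, 32)·P⁻¹ = [[-729, 128], [243, -32]] · [[1, 4], [1, 3]] = [[-601, -2532], [211, 876]].

-2532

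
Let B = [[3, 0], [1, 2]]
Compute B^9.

tr B = 5 and det B = 6, so the characteristic polynomial is λ² − (5)λ + (6) with roots 2 and 3.
Eigenvectors give P = [[0, 1], [1, 1]] with P⁻¹ = [[−1, 1], [1, 0]], and B = P·diag(2, 3)·P⁻¹.
Then B^9 = P·diag(512, 19683)·P⁻¹ = [[0, 19683], [512, 19683]] · [[−1, 1], [1, 0]] = [[19683, 0], [19171, 512]].

[[19683, 0], [19171, 512]]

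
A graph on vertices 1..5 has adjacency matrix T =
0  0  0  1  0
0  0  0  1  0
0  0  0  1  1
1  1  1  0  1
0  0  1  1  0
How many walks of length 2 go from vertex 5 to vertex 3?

1

The number of length-2 walks from vertex 5 to vertex 3 is entry (5,3) of T^2, where T is the adjacency matrix.
T^2 = [[1, 1, 1, 0, 1], [1, 1, 1, 0, 1], [1, 1, 2, 1, 1], [0, 0, 1, 4, 1], [1, 1, 1, 1, 2]]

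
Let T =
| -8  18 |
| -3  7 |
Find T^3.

[[-26, 54], [-9, 19]]

tr T = -1 and det T = -2, so the characteristic polynomial is λ² − (-1)λ + (-2) with roots -2 and 1.
Eigenvectors give P = [[3, 2], [1, 1]] with P⁻¹ = [[1, -2], [-1, 3]], and T = P·diag(-2, 1)·P⁻¹.
Then T^3 = P·diag(-8, 1)·P⁻¹ = [[-24, 2], [-8, 1]] · [[1, -2], [-1, 3]] = [[-26, 54], [-9, 19]].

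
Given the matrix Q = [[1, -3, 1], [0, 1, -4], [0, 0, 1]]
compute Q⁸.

Q = I + N where N = [[0, -3, 1], [0, 0, -4], [0, 0, 0]] is strictly upper-triangular, so N³ = 0.
(I + N)⁸ = I + 8·N + 28·N² = [[1, -24, 344], [0, 1, -32], [0, 0, 1]].

[[1, -24, 344], [0, 1, -32], [0, 0, 1]]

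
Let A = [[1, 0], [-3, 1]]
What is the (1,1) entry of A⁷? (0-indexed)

1

A = I + N where N = [[0, 0], [-3, 0]] is strictly lower-triangular, so N² = 0.
(I + N)⁷ = I + 7·N = [[1, 0], [-21, 1]].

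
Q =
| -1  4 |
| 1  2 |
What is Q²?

[[5, 4], [1, 8]]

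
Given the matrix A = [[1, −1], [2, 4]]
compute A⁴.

[[−49, −65], [130, 146]]

A² = [[−1, −5], [10, 14]]
A³ = [[−11, −19], [38, 46]]
A⁴ = [[−49, −65], [130, 146]]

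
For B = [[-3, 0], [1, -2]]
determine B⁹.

[[-19683, 0], [19171, -512]]

tr B = -5 and det B = 6, so the characteristic polynomial is λ² − (-5)λ + (6) with roots -2 and -3.
Eigenvectors give P = [[0, 1], [-1, -1]] with P⁻¹ = [[-1, -1], [1, 0]], and B = P·diag(-2, -3)·P⁻¹.
Then B⁹ = P·diag(-512, -19683)·P⁻¹ = [[0, -19683], [512, 19683]] · [[-1, -1], [1, 0]] = [[-19683, 0], [19171, -512]].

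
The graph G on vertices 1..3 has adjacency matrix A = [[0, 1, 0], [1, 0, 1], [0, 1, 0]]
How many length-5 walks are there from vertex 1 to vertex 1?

0

The number of length-5 walks from vertex 1 to vertex 1 is entry (1,1) of A⁵, where A is the adjacency matrix.
A² = [[1, 0, 1], [0, 2, 0], [1, 0, 1]]
A³ = [[0, 2, 0], [2, 0, 2], [0, 2, 0]]
A⁴ = [[2, 0, 2], [0, 4, 0], [2, 0, 2]]
A⁵ = [[0, 4, 0], [4, 0, 4], [0, 4, 0]]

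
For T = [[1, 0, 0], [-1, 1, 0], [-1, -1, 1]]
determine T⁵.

[[1, 0, 0], [-5, 1, 0], [5, -5, 1]]

T = I + N where N = [[0, 0, 0], [-1, 0, 0], [-1, -1, 0]] is strictly lower-triangular, so N³ = 0.
(I + N)⁵ = I + 5·N + 10·N² = [[1, 0, 0], [-5, 1, 0], [5, -5, 1]].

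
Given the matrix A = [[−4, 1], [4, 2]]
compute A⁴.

[[416, −56], [−224, 80]]

A² = [[20, −2], [−8, 8]]
A³ = [[−88, 16], [64, 8]]
A⁴ = [[416, −56], [−224, 80]]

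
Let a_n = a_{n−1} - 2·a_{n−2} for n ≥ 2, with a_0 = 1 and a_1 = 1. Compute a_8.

With companion matrix T = [[1, -2], [1, 0]], [a_n, a_{n−1}]ᵀ = T·[a_{n−1}, a_{n−2}]ᵀ, so [a_8, a_7]ᵀ = T^7·[a_1, a_0]ᵀ.
T^7 = [[-3, -14], [7, -10]], giving [a_8, a_7]ᵀ = [[-17], [-3]].

-17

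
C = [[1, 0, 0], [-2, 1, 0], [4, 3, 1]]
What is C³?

C = I + N where N = [[0, 0, 0], [-2, 0, 0], [4, 3, 0]] is strictly lower-triangular, so N³ = 0.
(I + N)³ = I + 3·N + 3·N² = [[1, 0, 0], [-6, 1, 0], [-6, 9, 1]].

[[1, 0, 0], [-6, 1, 0], [-6, 9, 1]]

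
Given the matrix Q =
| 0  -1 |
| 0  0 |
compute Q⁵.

[[0, 0], [0, 0]]

Q is strictly triangular, hence nilpotent: Q² = 0, so Q⁵ = 0.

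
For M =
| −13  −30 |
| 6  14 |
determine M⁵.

tr M = 1 and det M = −2, so the characteristic polynomial is λ² − (1)λ + (−2) with roots 2 and −1.
Eigenvectors give P = [[−2, −5], [1, 2]] with P⁻¹ = [[2, 5], [−1, −2]], and M = P·diag(2, −1)·P⁻¹.
Then M⁵ = P·diag(32, −1)·P⁻¹ = [[−64, 5], [32, −2]] · [[2, 5], [−1, −2]] = [[−133, −330], [66, 164]].

[[−133, −330], [66, 164]]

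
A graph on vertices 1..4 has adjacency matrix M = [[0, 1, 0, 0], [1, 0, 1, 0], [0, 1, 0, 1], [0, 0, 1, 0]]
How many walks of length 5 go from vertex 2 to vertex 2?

0

The number of length-5 walks from vertex 2 to vertex 2 is entry (2,2) of M⁵, where M is the adjacency matrix.
M² = [[1, 0, 1, 0], [0, 2, 0, 1], [1, 0, 2, 0], [0, 1, 0, 1]]
M³ = [[0, 2, 0, 1], [2, 0, 3, 0], [0, 3, 0, 2], [1, 0, 2, 0]]
M⁴ = [[2, 0, 3, 0], [0, 5, 0, 3], [3, 0, 5, 0], [0, 3, 0, 2]]
M⁵ = [[0, 5, 0, 3], [5, 0, 8, 0], [0, 8, 0, 5], [3, 0, 5, 0]]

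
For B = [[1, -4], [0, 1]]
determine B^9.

B = I + N where N = [[0, -4], [0, 0]] is strictly upper-triangular, so N^2 = 0.
(I + N)^9 = I + 9·N = [[1, -36], [0, 1]].

[[1, -36], [0, 1]]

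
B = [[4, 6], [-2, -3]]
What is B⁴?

[[4, 6], [-2, -3]]

B² = B (a projection; rank 1, trace 1), so B⁴ = B.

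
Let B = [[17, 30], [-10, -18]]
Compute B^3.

[[113, 210], [-70, -132]]

tr B = -1 and det B = -6, so the characteristic polynomial is λ² − (-1)λ + (-6) with roots 2 and -3.
Eigenvectors give P = [[2, -3], [-1, 2]] with P⁻¹ = [[2, 3], [1, 2]], and B = P·diag(2, -3)·P⁻¹.
Then B^3 = P·diag(8, -27)·P⁻¹ = [[16, 81], [-8, -54]] · [[2, 3], [1, 2]] = [[113, 210], [-70, -132]].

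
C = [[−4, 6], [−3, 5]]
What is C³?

tr C = 1 and det C = −2, so the characteristic polynomial is λ² − (1)λ + (−2) with roots −1 and 2.
Eigenvectors give P = [[2, 1], [1, 1]] with P⁻¹ = [[1, −1], [−1, 2]], and C = P·diag(−1, 2)·P⁻¹.
Then C³ = P·diag(−1, 8)·P⁻¹ = [[−2, 8], [−1, 8]] · [[1, −1], [−1, 2]] = [[−10, 18], [−9, 17]].

[[−10, 18], [−9, 17]]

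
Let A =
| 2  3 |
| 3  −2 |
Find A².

[[13, 0], [0, 13]]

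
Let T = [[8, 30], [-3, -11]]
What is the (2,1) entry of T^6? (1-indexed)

tr T = -3 and det T = 2, so the characteristic polynomial is λ² − (-3)λ + (2) with roots -1 and -2.
Eigenvectors give P = [[-10, -3], [3, 1]] with P⁻¹ = [[-1, -3], [3, 10]], and T = P·diag(-1, -2)·P⁻¹.
Then T^6 = P·diag(1, 64)·P⁻¹ = [[-10, -192], [3, 64]] · [[-1, -3], [3, 10]] = [[-566, -1890], [189, 631]].

189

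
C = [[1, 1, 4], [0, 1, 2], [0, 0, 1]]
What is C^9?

[[1, 9, 108], [0, 1, 18], [0, 0, 1]]

C = I + N where N = [[0, 1, 4], [0, 0, 2], [0, 0, 0]] is strictly upper-triangular, so N^3 = 0.
(I + N)^9 = I + 9·N + 36·N^2 = [[1, 9, 108], [0, 1, 18], [0, 0, 1]].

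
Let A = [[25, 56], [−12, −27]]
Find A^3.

tr A = −2 and det A = −3, so the characteristic polynomial is λ² − (−2)λ + (−3) with roots −3 and 1.
Eigenvectors give P = [[−2, 7], [1, −3]] with P⁻¹ = [[3, 7], [1, 2]], and A = P·diag(−3, 1)·P⁻¹.
Then A^3 = P·diag(−27, 1)·P⁻¹ = [[54, 7], [−27, −3]] · [[3, 7], [1, 2]] = [[169, 392], [−84, −195]].

[[169, 392], [−84, −195]]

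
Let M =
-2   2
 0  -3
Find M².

[[4, -10], [0, 9]]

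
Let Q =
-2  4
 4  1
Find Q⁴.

[[416, -148], [-148, 305]]

Q² = [[20, -4], [-4, 17]]
Q³ = [[-56, 76], [76, 1]]
Q⁴ = [[416, -148], [-148, 305]]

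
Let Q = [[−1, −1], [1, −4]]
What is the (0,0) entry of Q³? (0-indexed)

Q² = [[0, 5], [−5, 15]]
Q³ = [[5, −20], [20, −55]]

5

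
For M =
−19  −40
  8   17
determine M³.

tr M = −2 and det M = −3, so the characteristic polynomial is λ² − (−2)λ + (−3) with roots 1 and −3.
Eigenvectors give P = [[−2, −5], [1, 2]] with P⁻¹ = [[2, 5], [−1, −2]], and M = P·diag(1, −3)·P⁻¹.
Then M³ = P·diag(1, −27)·P⁻¹ = [[−2, 135], [1, −54]] · [[2, 5], [−1, −2]] = [[−139, −280], [56, 113]].

[[−139, −280], [56, 113]]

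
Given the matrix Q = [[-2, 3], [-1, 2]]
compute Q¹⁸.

Q² = I (check: tr Q = 0 and det Q = -1), so Q¹⁸ = I since 18 is even.

[[1, 0], [0, 1]]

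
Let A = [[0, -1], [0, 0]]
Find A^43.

[[0, 0], [0, 0]]

A is strictly triangular, hence nilpotent: A^2 = 0, so A^43 = 0.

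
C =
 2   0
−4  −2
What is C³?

tr C = 0 and det C = −4, so the characteristic polynomial is λ² − (0)λ + (−4) with roots −2 and 2.
Eigenvectors give P = [[0, −1], [1, 1]] with P⁻¹ = [[1, 1], [−1, 0]], and C = P·diag(−2, 2)·P⁻¹.
Then C³ = P·diag(−8, 8)·P⁻¹ = [[0, −8], [−8, 8]] · [[1, 1], [−1, 0]] = [[8, 0], [−16, −8]].

[[8, 0], [−16, −8]]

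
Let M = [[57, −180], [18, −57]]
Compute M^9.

[[373977, −1180980], [118098, −373977]]

tr M = 0 and det M = −9, so the characteristic polynomial is λ² − (0)λ + (−9) with roots −3 and 3.
Eigenvectors give P = [[−3, 10], [−1, 3]] with P⁻¹ = [[3, −10], [1, −3]], and M = P·diag(−3, 3)·P⁻¹.
Then M^9 = P·diag(−19683, 19683)·P⁻¹ = [[59049, 196830], [19683, 59049]] · [[3, −10], [1, −3]] = [[373977, −1180980], [118098, −373977]].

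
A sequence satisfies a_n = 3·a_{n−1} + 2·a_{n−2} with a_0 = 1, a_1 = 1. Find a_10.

With companion matrix C = [[3, 2], [1, 0]], [a_n, a_{n−1}]ᵀ = C·[a_{n−1}, a_{n−2}]ᵀ, so [a_10, a_9]ᵀ = C⁹·[a_1, a_0]ᵀ.
C⁹ = [[79647, 44726], [22363, 12558]], giving [a_10, a_9]ᵀ = [[124373], [34921]].

124373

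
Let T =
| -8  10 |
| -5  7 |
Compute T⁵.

[[-518, 550], [-275, 307]]

tr T = -1 and det T = -6, so the characteristic polynomial is λ² − (-1)λ + (-6) with roots 2 and -3.
Eigenvectors give P = [[-1, 2], [-1, 1]] with P⁻¹ = [[1, -2], [1, -1]], and T = P·diag(2, -3)·P⁻¹.
Then T⁵ = P·diag(32, -243)·P⁻¹ = [[-32, -486], [-32, -243]] · [[1, -2], [1, -1]] = [[-518, 550], [-275, 307]].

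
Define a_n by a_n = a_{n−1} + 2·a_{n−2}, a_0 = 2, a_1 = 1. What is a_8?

257

With companion matrix Q = [[1, 2], [1, 0]], [a_n, a_{n−1}]ᵀ = Q·[a_{n−1}, a_{n−2}]ᵀ, so [a_8, a_7]ᵀ = Q⁷·[a_1, a_0]ᵀ.
Q⁷ = [[85, 86], [43, 42]], giving [a_8, a_7]ᵀ = [[257], [127]].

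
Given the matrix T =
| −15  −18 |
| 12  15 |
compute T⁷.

[[−10935, −13122], [8748, 10935]]

tr T = 0 and det T = −9, so the characteristic polynomial is λ² − (0)λ + (−9) with roots −3 and 3.
Eigenvectors give P = [[3, −1], [−2, 1]] with P⁻¹ = [[1, 1], [2, 3]], and T = P·diag(−3, 3)·P⁻¹.
Then T⁷ = P·diag(−2187, 2187)·P⁻¹ = [[−6561, −2187], [4374, 2187]] · [[1, 1], [2, 3]] = [[−10935, −13122], [8748, 10935]].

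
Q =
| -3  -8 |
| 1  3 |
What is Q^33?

Q² = I (check: tr Q = 0 and det Q = -1), so Q^33 = Q since 33 is odd.

[[-3, -8], [1, 3]]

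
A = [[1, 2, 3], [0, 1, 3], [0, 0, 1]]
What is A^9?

[[1, 18, 243], [0, 1, 27], [0, 0, 1]]

A = I + N where N = [[0, 2, 3], [0, 0, 3], [0, 0, 0]] is strictly upper-triangular, so N^3 = 0.
(I + N)^9 = I + 9·N + 36·N^2 = [[1, 18, 243], [0, 1, 27], [0, 0, 1]].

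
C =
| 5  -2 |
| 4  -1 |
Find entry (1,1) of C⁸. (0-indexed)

tr C = 4 and det C = 3, so the characteristic polynomial is λ² − (4)λ + (3) with roots 3 and 1.
Eigenvectors give P = [[1, -1], [1, -2]] with P⁻¹ = [[2, -1], [1, -1]], and C = P·diag(3, 1)·P⁻¹.
Then C⁸ = P·diag(6561, 1)·P⁻¹ = [[6561, -1], [6561, -2]] · [[2, -1], [1, -1]] = [[13121, -6560], [13120, -6559]].

-6559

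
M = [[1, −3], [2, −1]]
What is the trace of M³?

0

M² = [[−5, 0], [0, −5]]
M³ = [[−5, 15], [−10, 5]]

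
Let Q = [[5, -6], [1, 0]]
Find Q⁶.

[[2059, -3990], [665, -1266]]

tr Q = 5 and det Q = 6, so the characteristic polynomial is λ² − (5)λ + (6) with roots 2 and 3.
Eigenvectors give P = [[-2, -3], [-1, -1]] with P⁻¹ = [[1, -3], [-1, 2]], and Q = P·diag(2, 3)·P⁻¹.
Then Q⁶ = P·diag(64, 729)·P⁻¹ = [[-128, -2187], [-64, -729]] · [[1, -3], [-1, 2]] = [[2059, -3990], [665, -1266]].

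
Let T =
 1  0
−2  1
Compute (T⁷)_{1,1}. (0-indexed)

T = I + N where N = [[0, 0], [−2, 0]] is strictly lower-triangular, so N² = 0.
(I + N)⁷ = I + 7·N = [[1, 0], [−14, 1]].

1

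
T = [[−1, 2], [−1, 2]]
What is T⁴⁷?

T² = T (a projection; rank 1, trace 1), so T⁴⁷ = T.

[[−1, 2], [−1, 2]]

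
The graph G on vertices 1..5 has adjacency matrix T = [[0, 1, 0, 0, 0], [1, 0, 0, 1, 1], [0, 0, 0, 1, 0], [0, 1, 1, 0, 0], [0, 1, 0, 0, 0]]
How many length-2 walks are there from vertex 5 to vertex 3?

The number of length-2 walks from vertex 5 to vertex 3 is entry (5,3) of T², where T is the adjacency matrix.
T² = [[1, 0, 0, 1, 1], [0, 3, 1, 0, 0], [0, 1, 1, 0, 0], [1, 0, 0, 2, 1], [1, 0, 0, 1, 1]]

0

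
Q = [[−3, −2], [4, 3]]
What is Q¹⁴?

[[1, 0], [0, 1]]

Q² = I (check: tr Q = 0 and det Q = −1), so Q¹⁴ = I since 14 is even.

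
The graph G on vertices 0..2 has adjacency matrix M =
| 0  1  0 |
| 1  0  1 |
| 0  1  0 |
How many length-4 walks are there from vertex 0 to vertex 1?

0

The number of length-4 walks from vertex 0 to vertex 1 is entry (0,1) of M^4, where M is the adjacency matrix.
M^2 = [[1, 0, 1], [0, 2, 0], [1, 0, 1]]
M^3 = [[0, 2, 0], [2, 0, 2], [0, 2, 0]]
M^4 = [[2, 0, 2], [0, 4, 0], [2, 0, 2]]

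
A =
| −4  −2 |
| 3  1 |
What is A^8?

tr A = −3 and det A = 2, so the characteristic polynomial is λ² − (−3)λ + (2) with roots −2 and −1.
Eigenvectors give P = [[1, −2], [−1, 3]] with P⁻¹ = [[3, 2], [1, 1]], and A = P·diag(−2, −1)·P⁻¹.
Then A^8 = P·diag(256, 1)·P⁻¹ = [[256, −2], [−256, 3]] · [[3, 2], [1, 1]] = [[766, 510], [−765, −509]].

[[766, 510], [−765, −509]]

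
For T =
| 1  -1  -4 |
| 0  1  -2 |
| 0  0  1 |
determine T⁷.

[[1, -7, 14], [0, 1, -14], [0, 0, 1]]

T = I + N where N = [[0, -1, -4], [0, 0, -2], [0, 0, 0]] is strictly upper-triangular, so N³ = 0.
(I + N)⁷ = I + 7·N + 21·N² = [[1, -7, 14], [0, 1, -14], [0, 0, 1]].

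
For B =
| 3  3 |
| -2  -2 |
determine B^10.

[[3, 3], [-2, -2]]

B² = B (a projection; rank 1, trace 1), so B^10 = B.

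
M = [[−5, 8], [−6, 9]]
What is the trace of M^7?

tr M = 4 and det M = 3, so the characteristic polynomial is λ² − (4)λ + (3) with roots 1 and 3.
Eigenvectors give P = [[−4, −1], [−3, −1]] with P⁻¹ = [[−1, 1], [3, −4]], and M = P·diag(1, 3)·P⁻¹.
Then M^7 = P·diag(1, 2187)·P⁻¹ = [[−4, −2187], [−3, −2187]] · [[−1, 1], [3, −4]] = [[−6557, 8744], [−6558, 8745]].

2188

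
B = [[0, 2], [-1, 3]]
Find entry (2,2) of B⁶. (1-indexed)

127

tr B = 3 and det B = 2, so the characteristic polynomial is λ² − (3)λ + (2) with roots 1 and 2.
Eigenvectors give P = [[2, 1], [1, 1]] with P⁻¹ = [[1, -1], [-1, 2]], and B = P·diag(1, 2)·P⁻¹.
Then B⁶ = P·diag(1, 64)·P⁻¹ = [[2, 64], [1, 64]] · [[1, -1], [-1, 2]] = [[-62, 126], [-63, 127]].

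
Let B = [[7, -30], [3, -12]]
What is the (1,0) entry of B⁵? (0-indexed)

633

tr B = -5 and det B = 6, so the characteristic polynomial is λ² − (-5)λ + (6) with roots -3 and -2.
Eigenvectors give P = [[-3, -10], [-1, -3]] with P⁻¹ = [[3, -10], [-1, 3]], and B = P·diag(-3, -2)·P⁻¹.
Then B⁵ = P·diag(-243, -32)·P⁻¹ = [[729, 320], [243, 96]] · [[3, -10], [-1, 3]] = [[1867, -6330], [633, -2142]].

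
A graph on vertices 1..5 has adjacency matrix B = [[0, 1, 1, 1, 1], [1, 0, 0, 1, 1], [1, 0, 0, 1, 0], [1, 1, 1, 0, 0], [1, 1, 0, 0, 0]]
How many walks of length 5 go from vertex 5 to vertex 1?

The number of length-5 walks from vertex 5 to vertex 1 is entry (5,1) of B^5, where B is the adjacency matrix.
B^2 = [[4, 2, 1, 2, 1], [2, 3, 2, 1, 1], [1, 2, 2, 1, 1], [2, 1, 1, 3, 2], [1, 1, 1, 2, 2]]
B^3 = [[6, 7, 6, 7, 6], [7, 4, 3, 7, 5], [6, 3, 2, 5, 3], [7, 7, 5, 4, 3], [6, 5, 3, 3, 2]]
B^4 = [[26, 19, 13, 19, 13], [19, 19, 14, 14, 11], [13, 14, 11, 11, 9], [19, 14, 11, 19, 14], [13, 11, 9, 14, 11]]
B^5 = [[64, 58, 45, 58, 45], [58, 44, 33, 52, 38], [45, 33, 24, 38, 27], [58, 52, 38, 44, 33], [45, 38, 27, 33, 24]]

45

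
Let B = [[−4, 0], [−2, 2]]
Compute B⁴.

[[256, 0], [80, 16]]

B² = [[16, 0], [4, 4]]
B³ = [[−64, 0], [−24, 8]]
B⁴ = [[256, 0], [80, 16]]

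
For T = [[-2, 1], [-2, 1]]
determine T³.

T² = [[2, -1], [2, -1]]
T³ = [[-2, 1], [-2, 1]]

[[-2, 1], [-2, 1]]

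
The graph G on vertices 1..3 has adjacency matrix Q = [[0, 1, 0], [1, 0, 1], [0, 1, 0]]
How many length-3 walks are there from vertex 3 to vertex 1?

The number of length-3 walks from vertex 3 to vertex 1 is entry (3,1) of Q^3, where Q is the adjacency matrix.
Q^2 = [[1, 0, 1], [0, 2, 0], [1, 0, 1]]
Q^3 = [[0, 2, 0], [2, 0, 2], [0, 2, 0]]

0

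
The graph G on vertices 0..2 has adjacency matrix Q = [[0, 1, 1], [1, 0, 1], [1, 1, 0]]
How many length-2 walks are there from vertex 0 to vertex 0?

2

The number of length-2 walks from vertex 0 to vertex 0 is entry (0,0) of Q², where Q is the adjacency matrix.
Q² = [[2, 1, 1], [1, 2, 1], [1, 1, 2]]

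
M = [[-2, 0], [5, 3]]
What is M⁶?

tr M = 1 and det M = -6, so the characteristic polynomial is λ² − (1)λ + (-6) with roots 3 and -2.
Eigenvectors give P = [[0, -1], [1, 1]] with P⁻¹ = [[1, 1], [-1, 0]], and M = P·diag(3, -2)·P⁻¹.
Then M⁶ = P·diag(729, 64)·P⁻¹ = [[0, -64], [729, 64]] · [[1, 1], [-1, 0]] = [[64, 0], [665, 729]].

[[64, 0], [665, 729]]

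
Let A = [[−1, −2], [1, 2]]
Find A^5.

A² = A (a projection; rank 1, trace 1), so A^5 = A.

[[−1, −2], [1, 2]]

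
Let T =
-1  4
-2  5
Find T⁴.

tr T = 4 and det T = 3, so the characteristic polynomial is λ² − (4)λ + (3) with roots 3 and 1.
Eigenvectors give P = [[-1, -2], [-1, -1]] with P⁻¹ = [[1, -2], [-1, 1]], and T = P·diag(3, 1)·P⁻¹.
Then T⁴ = P·diag(81, 1)·P⁻¹ = [[-81, -2], [-81, -1]] · [[1, -2], [-1, 1]] = [[-79, 160], [-80, 161]].

[[-79, 160], [-80, 161]]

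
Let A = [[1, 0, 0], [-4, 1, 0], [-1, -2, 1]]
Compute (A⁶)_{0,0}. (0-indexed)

A = I + N where N = [[0, 0, 0], [-4, 0, 0], [-1, -2, 0]] is strictly lower-triangular, so N³ = 0.
(I + N)⁶ = I + 6·N + 15·N² = [[1, 0, 0], [-24, 1, 0], [114, -12, 1]].

1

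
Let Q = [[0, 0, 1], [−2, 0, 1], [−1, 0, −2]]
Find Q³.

Q² = [[−1, 0, −2], [−1, 0, −4], [2, 0, 3]]
Q³ = [[2, 0, 3], [4, 0, 7], [−3, 0, −4]]

[[2, 0, 3], [4, 0, 7], [−3, 0, −4]]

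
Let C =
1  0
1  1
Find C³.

[[1, 0], [3, 1]]

C = I + N where N = [[0, 0], [1, 0]] is strictly lower-triangular, so N² = 0.
(I + N)³ = I + 3·N = [[1, 0], [3, 1]].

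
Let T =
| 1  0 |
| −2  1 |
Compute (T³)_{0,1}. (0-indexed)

T = I + N where N = [[0, 0], [−2, 0]] is strictly lower-triangular, so N² = 0.
(I + N)³ = I + 3·N = [[1, 0], [−6, 1]].

0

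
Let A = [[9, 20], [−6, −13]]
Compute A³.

[[129, 260], [−78, −157]]

tr A = −4 and det A = 3, so the characteristic polynomial is λ² − (−4)λ + (3) with roots −3 and −1.
Eigenvectors give P = [[−5, 2], [3, −1]] with P⁻¹ = [[1, 2], [3, 5]], and A = P·diag(−3, −1)·P⁻¹.
Then A³ = P·diag(−27, −1)·P⁻¹ = [[135, −2], [−81, 1]] · [[1, 2], [3, 5]] = [[129, 260], [−78, −157]].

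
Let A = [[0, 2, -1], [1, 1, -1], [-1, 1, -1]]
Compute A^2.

[[3, 1, -1], [2, 2, -1], [2, -2, 1]]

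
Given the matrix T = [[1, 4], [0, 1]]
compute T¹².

[[1, 48], [0, 1]]

T = I + N where N = [[0, 4], [0, 0]] is strictly upper-triangular, so N² = 0.
(I + N)¹² = I + 12·N = [[1, 48], [0, 1]].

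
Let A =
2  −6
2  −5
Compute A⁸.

[[−764, 1530], [−510, 1021]]

tr A = −3 and det A = 2, so the characteristic polynomial is λ² − (−3)λ + (2) with roots −2 and −1.
Eigenvectors give P = [[−3, 2], [−2, 1]] with P⁻¹ = [[1, −2], [2, −3]], and A = P·diag(−2, −1)·P⁻¹.
Then A⁸ = P·diag(256, 1)·P⁻¹ = [[−768, 2], [−512, 1]] · [[1, −2], [2, −3]] = [[−764, 1530], [−510, 1021]].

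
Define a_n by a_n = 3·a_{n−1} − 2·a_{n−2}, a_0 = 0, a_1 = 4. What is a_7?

508

With companion matrix C = [[3, −2], [1, 0]], [a_n, a_{n−1}]ᵀ = C·[a_{n−1}, a_{n−2}]ᵀ, so [a_7, a_6]ᵀ = C⁶·[a_1, a_0]ᵀ.
C⁶ = [[127, −126], [63, −62]], giving [a_7, a_6]ᵀ = [[508], [252]].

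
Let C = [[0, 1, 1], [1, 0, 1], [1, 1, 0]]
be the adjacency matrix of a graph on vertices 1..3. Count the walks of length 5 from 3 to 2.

The number of length-5 walks from vertex 3 to vertex 2 is entry (3,2) of C⁵, where C is the adjacency matrix.
C² = [[2, 1, 1], [1, 2, 1], [1, 1, 2]]
C³ = [[2, 3, 3], [3, 2, 3], [3, 3, 2]]
C⁴ = [[6, 5, 5], [5, 6, 5], [5, 5, 6]]
C⁵ = [[10, 11, 11], [11, 10, 11], [11, 11, 10]]

11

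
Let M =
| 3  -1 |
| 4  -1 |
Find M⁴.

[[9, -4], [16, -7]]

M² = [[5, -2], [8, -3]]
M³ = [[7, -3], [12, -5]]
M⁴ = [[9, -4], [16, -7]]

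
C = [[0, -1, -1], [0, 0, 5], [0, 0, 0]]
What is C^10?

C is strictly triangular, hence nilpotent: C^3 = 0, so C^10 = 0.

[[0, 0, 0], [0, 0, 0], [0, 0, 0]]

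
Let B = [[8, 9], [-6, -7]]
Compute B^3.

[[26, 27], [-18, -19]]

tr B = 1 and det B = -2, so the characteristic polynomial is λ² − (1)λ + (-2) with roots -1 and 2.
Eigenvectors give P = [[-1, 3], [1, -2]] with P⁻¹ = [[2, 3], [1, 1]], and B = P·diag(-1, 2)·P⁻¹.
Then B^3 = P·diag(-1, 8)·P⁻¹ = [[1, 24], [-1, -16]] · [[2, 3], [1, 1]] = [[26, 27], [-18, -19]].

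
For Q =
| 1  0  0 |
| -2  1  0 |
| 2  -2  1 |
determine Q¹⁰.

[[1, 0, 0], [-20, 1, 0], [200, -20, 1]]

Q = I + N where N = [[0, 0, 0], [-2, 0, 0], [2, -2, 0]] is strictly lower-triangular, so N³ = 0.
(I + N)¹⁰ = I + 10·N + 45·N² = [[1, 0, 0], [-20, 1, 0], [200, -20, 1]].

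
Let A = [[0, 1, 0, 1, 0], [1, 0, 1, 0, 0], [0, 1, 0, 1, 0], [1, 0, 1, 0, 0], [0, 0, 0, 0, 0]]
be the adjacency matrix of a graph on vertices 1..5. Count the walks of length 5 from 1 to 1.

The number of length-5 walks from vertex 1 to vertex 1 is entry (1,1) of A⁵, where A is the adjacency matrix.
A² = [[2, 0, 2, 0, 0], [0, 2, 0, 2, 0], [2, 0, 2, 0, 0], [0, 2, 0, 2, 0], [0, 0, 0, 0, 0]]
A³ = [[0, 4, 0, 4, 0], [4, 0, 4, 0, 0], [0, 4, 0, 4, 0], [4, 0, 4, 0, 0], [0, 0, 0, 0, 0]]
A⁴ = [[8, 0, 8, 0, 0], [0, 8, 0, 8, 0], [8, 0, 8, 0, 0], [0, 8, 0, 8, 0], [0, 0, 0, 0, 0]]
A⁵ = [[0, 16, 0, 16, 0], [16, 0, 16, 0, 0], [0, 16, 0, 16, 0], [16, 0, 16, 0, 0], [0, 0, 0, 0, 0]]

0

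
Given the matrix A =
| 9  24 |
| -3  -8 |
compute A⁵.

[[9, 24], [-3, -8]]

A² = A (a projection; rank 1, trace 1), so A⁵ = A.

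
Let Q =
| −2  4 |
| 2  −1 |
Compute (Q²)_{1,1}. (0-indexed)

9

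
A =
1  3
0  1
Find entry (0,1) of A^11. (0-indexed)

33

A = I + N where N = [[0, 3], [0, 0]] is strictly upper-triangular, so N^2 = 0.
(I + N)^11 = I + 11·N = [[1, 33], [0, 1]].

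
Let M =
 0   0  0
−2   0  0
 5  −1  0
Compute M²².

[[0, 0, 0], [0, 0, 0], [0, 0, 0]]

M is strictly triangular, hence nilpotent: M³ = 0, so M²² = 0.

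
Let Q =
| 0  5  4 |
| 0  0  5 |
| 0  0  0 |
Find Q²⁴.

[[0, 0, 0], [0, 0, 0], [0, 0, 0]]

Q is strictly triangular, hence nilpotent: Q³ = 0, so Q²⁴ = 0.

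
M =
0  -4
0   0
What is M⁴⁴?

M is strictly triangular, hence nilpotent: M² = 0, so M⁴⁴ = 0.

[[0, 0], [0, 0]]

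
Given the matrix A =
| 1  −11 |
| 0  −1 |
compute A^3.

[[1, −11], [0, −1]]

A² = I (check: tr A = 0 and det A = −1), so A^3 = A since 3 is odd.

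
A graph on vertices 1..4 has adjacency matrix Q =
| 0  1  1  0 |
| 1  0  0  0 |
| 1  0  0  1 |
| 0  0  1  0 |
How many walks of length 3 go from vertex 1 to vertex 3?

The number of length-3 walks from vertex 1 to vertex 3 is entry (1,3) of Q³, where Q is the adjacency matrix.
Q² = [[2, 0, 0, 1], [0, 1, 1, 0], [0, 1, 2, 0], [1, 0, 0, 1]]
Q³ = [[0, 2, 3, 0], [2, 0, 0, 1], [3, 0, 0, 2], [0, 1, 2, 0]]

3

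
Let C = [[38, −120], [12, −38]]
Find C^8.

tr C = 0 and det C = −4, so the characteristic polynomial is λ² − (0)λ + (−4) with roots −2 and 2.
Eigenvectors give P = [[−3, −10], [−1, −3]] with P⁻¹ = [[3, −10], [−1, 3]], and C = P·diag(−2, 2)·P⁻¹.
Then C^8 = P·diag(256, 256)·P⁻¹ = [[−768, −2560], [−256, −768]] · [[3, −10], [−1, 3]] = [[256, 0], [0, 256]].

[[256, 0], [0, 256]]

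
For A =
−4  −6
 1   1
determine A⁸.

tr A = −3 and det A = 2, so the characteristic polynomial is λ² − (−3)λ + (2) with roots −2 and −1.
Eigenvectors give P = [[−3, −2], [1, 1]] with P⁻¹ = [[−1, −2], [1, 3]], and A = P·diag(−2, −1)·P⁻¹.
Then A⁸ = P·diag(256, 1)·P⁻¹ = [[−768, −2], [256, 1]] · [[−1, −2], [1, 3]] = [[766, 1530], [−255, −509]].

[[766, 1530], [−255, −509]]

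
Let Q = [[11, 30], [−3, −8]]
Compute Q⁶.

[[631, 1890], [−189, −566]]

tr Q = 3 and det Q = 2, so the characteristic polynomial is λ² − (3)λ + (2) with roots 1 and 2.
Eigenvectors give P = [[3, −10], [−1, 3]] with P⁻¹ = [[−3, −10], [−1, −3]], and Q = P·diag(1, 2)·P⁻¹.
Then Q⁶ = P·diag(1, 64)·P⁻¹ = [[3, −640], [−1, 192]] · [[−3, −10], [−1, −3]] = [[631, 1890], [−189, −566]].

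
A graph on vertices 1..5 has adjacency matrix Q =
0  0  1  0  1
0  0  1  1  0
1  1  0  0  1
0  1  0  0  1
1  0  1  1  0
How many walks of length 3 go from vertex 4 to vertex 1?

2

The number of length-3 walks from vertex 4 to vertex 1 is entry (4,1) of Q³, where Q is the adjacency matrix.
Q² = [[2, 1, 1, 1, 1], [1, 2, 0, 0, 2], [1, 0, 3, 2, 1], [1, 0, 2, 2, 0], [1, 2, 1, 0, 3]]
Q³ = [[2, 2, 4, 2, 4], [2, 0, 5, 4, 1], [4, 5, 2, 1, 6], [2, 4, 1, 0, 5], [4, 1, 6, 5, 2]]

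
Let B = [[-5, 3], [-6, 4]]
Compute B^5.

tr B = -1 and det B = -2, so the characteristic polynomial is λ² − (-1)λ + (-2) with roots -2 and 1.
Eigenvectors give P = [[-1, -1], [-1, -2]] with P⁻¹ = [[-2, 1], [1, -1]], and B = P·diag(-2, 1)·P⁻¹.
Then B^5 = P·diag(-32, 1)·P⁻¹ = [[32, -1], [32, -2]] · [[-2, 1], [1, -1]] = [[-65, 33], [-66, 34]].

[[-65, 33], [-66, 34]]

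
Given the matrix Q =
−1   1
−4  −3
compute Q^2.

[[−3, −4], [16, 5]]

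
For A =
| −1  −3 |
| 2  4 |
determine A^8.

[[−509, −765], [510, 766]]

tr A = 3 and det A = 2, so the characteristic polynomial is λ² − (3)λ + (2) with roots 2 and 1.
Eigenvectors give P = [[−1, 3], [1, −2]] with P⁻¹ = [[2, 3], [1, 1]], and A = P·diag(2, 1)·P⁻¹.
Then A^8 = P·diag(256, 1)·P⁻¹ = [[−256, 3], [256, −2]] · [[2, 3], [1, 1]] = [[−509, −765], [510, 766]].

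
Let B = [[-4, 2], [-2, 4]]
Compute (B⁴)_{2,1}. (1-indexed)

B² = [[12, 0], [0, 12]]
B³ = [[-48, 24], [-24, 48]]
B⁴ = [[144, 0], [0, 144]]

0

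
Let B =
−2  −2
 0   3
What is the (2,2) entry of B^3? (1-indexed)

27

B^2 = [[4, −2], [0, 9]]
B^3 = [[−8, −14], [0, 27]]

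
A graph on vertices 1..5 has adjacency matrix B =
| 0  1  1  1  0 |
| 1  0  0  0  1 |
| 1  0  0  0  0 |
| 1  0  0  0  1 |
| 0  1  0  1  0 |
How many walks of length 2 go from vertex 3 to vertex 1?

0

The number of length-2 walks from vertex 3 to vertex 1 is entry (3,1) of B², where B is the adjacency matrix.
B² = [[3, 0, 0, 0, 2], [0, 2, 1, 2, 0], [0, 1, 1, 1, 0], [0, 2, 1, 2, 0], [2, 0, 0, 0, 2]]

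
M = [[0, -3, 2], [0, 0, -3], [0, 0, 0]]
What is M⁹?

M is strictly triangular, hence nilpotent: M³ = 0, so M⁹ = 0.

[[0, 0, 0], [0, 0, 0], [0, 0, 0]]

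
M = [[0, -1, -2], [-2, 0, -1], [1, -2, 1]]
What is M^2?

[[0, 4, -1], [-1, 4, 3], [5, -3, 1]]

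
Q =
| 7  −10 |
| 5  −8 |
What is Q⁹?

[[20707, −40390], [20195, −39878]]

tr Q = −1 and det Q = −6, so the characteristic polynomial is λ² − (−1)λ + (−6) with roots 2 and −3.
Eigenvectors give P = [[2, −1], [1, −1]] with P⁻¹ = [[1, −1], [1, −2]], and Q = P·diag(2, −3)·P⁻¹.
Then Q⁹ = P·diag(512, −19683)·P⁻¹ = [[1024, 19683], [512, 19683]] · [[1, −1], [1, −2]] = [[20707, −40390], [20195, −39878]].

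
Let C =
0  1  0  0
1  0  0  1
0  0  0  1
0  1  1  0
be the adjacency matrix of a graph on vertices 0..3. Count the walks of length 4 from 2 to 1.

The number of length-4 walks from vertex 2 to vertex 1 is entry (2,1) of C⁴, where C is the adjacency matrix.
C² = [[1, 0, 0, 1], [0, 2, 1, 0], [0, 1, 1, 0], [1, 0, 0, 2]]
C³ = [[0, 2, 1, 0], [2, 0, 0, 3], [1, 0, 0, 2], [0, 3, 2, 0]]
C⁴ = [[2, 0, 0, 3], [0, 5, 3, 0], [0, 3, 2, 0], [3, 0, 0, 5]]

3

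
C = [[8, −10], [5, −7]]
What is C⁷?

[[4502, −4630], [2315, −2443]]

tr C = 1 and det C = −6, so the characteristic polynomial is λ² − (1)λ + (−6) with roots 3 and −2.
Eigenvectors give P = [[2, −1], [1, −1]] with P⁻¹ = [[1, −1], [1, −2]], and C = P·diag(3, −2)·P⁻¹.
Then C⁷ = P·diag(2187, −128)·P⁻¹ = [[4374, 128], [2187, 128]] · [[1, −1], [1, −2]] = [[4502, −4630], [2315, −2443]].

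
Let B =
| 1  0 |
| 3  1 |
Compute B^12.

[[1, 0], [36, 1]]

B = I + N where N = [[0, 0], [3, 0]] is strictly lower-triangular, so N^2 = 0.
(I + N)^12 = I + 12·N = [[1, 0], [36, 1]].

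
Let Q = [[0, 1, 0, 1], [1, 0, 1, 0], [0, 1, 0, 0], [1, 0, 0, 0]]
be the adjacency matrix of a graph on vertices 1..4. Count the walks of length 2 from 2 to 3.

The number of length-2 walks from vertex 2 to vertex 3 is entry (2,3) of Q², where Q is the adjacency matrix.
Q² = [[2, 0, 1, 0], [0, 2, 0, 1], [1, 0, 1, 0], [0, 1, 0, 1]]

0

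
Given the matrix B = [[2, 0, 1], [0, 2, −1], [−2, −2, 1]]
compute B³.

B² = [[2, −2, 3], [2, 6, −3], [−6, −6, 1]]
B³ = [[−2, −10, 7], [10, 18, −7], [−14, −14, 1]]

[[−2, −10, 7], [10, 18, −7], [−14, −14, 1]]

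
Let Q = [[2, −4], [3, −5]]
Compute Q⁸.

[[−764, 1020], [−765, 1021]]

tr Q = −3 and det Q = 2, so the characteristic polynomial is λ² − (−3)λ + (2) with roots −1 and −2.
Eigenvectors give P = [[−4, 1], [−3, 1]] with P⁻¹ = [[−1, 1], [−3, 4]], and Q = P·diag(−1, −2)·P⁻¹.
Then Q⁸ = P·diag(1, 256)·P⁻¹ = [[−4, 256], [−3, 256]] · [[−1, 1], [−3, 4]] = [[−764, 1020], [−765, 1021]].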